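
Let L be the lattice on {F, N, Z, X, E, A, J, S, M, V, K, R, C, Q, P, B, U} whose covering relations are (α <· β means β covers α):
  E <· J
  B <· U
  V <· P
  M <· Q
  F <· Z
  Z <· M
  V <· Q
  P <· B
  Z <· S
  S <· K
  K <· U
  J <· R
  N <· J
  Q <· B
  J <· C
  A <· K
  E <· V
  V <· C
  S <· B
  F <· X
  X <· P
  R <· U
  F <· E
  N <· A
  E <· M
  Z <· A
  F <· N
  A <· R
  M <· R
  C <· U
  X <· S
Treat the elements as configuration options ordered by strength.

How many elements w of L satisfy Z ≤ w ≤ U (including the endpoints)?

The interval [Z, U] = {A, B, K, M, Q, R, S, U, Z}, which has 9 elements.

9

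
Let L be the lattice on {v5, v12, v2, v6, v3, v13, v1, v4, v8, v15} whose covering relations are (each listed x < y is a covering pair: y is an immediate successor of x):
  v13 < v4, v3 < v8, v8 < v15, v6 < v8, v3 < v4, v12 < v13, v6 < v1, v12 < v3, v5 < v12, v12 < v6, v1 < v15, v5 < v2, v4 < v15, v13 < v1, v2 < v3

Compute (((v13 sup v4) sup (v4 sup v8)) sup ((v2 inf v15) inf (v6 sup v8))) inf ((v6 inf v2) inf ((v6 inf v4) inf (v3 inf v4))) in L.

v5

v13 ∨ v4 = v4
v4 ∨ v8 = v15
v4 ∨ v15 = v15
v2 ∧ v15 = v2
v6 ∨ v8 = v8
v2 ∧ v8 = v2
v15 ∨ v2 = v15
v6 ∧ v2 = v5
v6 ∧ v4 = v12
v3 ∧ v4 = v3
v12 ∧ v3 = v12
v5 ∧ v12 = v5
v15 ∧ v5 = v5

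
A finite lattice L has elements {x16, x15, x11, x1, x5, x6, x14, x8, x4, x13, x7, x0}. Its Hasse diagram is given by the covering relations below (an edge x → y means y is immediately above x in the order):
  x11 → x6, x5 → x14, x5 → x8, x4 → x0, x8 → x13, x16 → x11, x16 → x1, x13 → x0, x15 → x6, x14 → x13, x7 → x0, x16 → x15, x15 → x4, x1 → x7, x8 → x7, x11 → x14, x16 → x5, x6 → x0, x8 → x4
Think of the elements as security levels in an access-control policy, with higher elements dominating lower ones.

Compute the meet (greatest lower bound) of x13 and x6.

Common lower bounds of {x13, x6}: x11, x16.
The greatest among these is x11.

x11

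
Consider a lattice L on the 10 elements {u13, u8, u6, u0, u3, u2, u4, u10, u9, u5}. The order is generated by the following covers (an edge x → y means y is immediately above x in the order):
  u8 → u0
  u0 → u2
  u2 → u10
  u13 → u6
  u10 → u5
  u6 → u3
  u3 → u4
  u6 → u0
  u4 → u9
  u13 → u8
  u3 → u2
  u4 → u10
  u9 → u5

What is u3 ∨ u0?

Common upper bounds of {u3, u0}: u10, u2, u5.
The least among these is u2.

u2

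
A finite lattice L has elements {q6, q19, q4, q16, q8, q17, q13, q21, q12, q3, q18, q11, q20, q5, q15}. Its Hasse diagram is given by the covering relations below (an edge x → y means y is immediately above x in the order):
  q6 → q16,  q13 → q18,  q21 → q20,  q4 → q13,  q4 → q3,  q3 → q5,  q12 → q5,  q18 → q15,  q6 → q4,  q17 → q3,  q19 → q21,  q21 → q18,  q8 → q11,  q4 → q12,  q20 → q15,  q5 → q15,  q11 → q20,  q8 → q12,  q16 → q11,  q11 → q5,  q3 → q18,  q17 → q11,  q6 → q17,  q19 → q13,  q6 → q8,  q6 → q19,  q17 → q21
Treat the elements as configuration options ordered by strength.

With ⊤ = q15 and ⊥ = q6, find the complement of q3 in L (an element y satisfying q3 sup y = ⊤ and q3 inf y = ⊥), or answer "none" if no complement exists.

none

For every candidate y, either q3 ∨ y ≠ q15 or q3 ∧ y ≠ q6; no complement exists.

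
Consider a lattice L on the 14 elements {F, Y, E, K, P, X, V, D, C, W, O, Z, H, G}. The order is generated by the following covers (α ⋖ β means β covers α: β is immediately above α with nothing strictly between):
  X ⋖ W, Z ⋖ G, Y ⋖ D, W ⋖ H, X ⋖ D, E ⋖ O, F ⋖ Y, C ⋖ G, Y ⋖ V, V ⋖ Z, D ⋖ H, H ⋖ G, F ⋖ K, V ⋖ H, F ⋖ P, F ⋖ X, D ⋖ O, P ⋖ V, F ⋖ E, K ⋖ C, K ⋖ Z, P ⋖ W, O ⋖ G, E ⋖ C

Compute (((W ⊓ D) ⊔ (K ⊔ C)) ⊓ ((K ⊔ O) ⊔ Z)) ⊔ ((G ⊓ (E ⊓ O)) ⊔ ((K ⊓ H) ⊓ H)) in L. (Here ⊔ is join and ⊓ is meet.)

G

W ∧ D = X
K ∨ C = C
X ∨ C = G
K ∨ O = G
G ∨ Z = G
G ∧ G = G
E ∧ O = E
G ∧ E = E
K ∧ H = F
F ∧ H = F
E ∨ F = E
G ∨ E = G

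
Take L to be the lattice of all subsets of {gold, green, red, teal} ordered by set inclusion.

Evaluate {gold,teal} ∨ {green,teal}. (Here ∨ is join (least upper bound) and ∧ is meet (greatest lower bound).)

{gold,green,teal}

{gold,teal} ∨ {green,teal} = {gold,green,teal}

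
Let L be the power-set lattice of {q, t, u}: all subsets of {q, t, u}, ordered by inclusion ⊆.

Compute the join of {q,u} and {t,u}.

{q,t,u}

Common upper bounds of {{q,u}, {t,u}}: {q,t,u}.
The least among these is {q,t,u}.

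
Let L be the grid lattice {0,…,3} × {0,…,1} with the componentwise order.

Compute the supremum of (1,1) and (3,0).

Common upper bounds of {(1,1), (3,0)}: (3,1).
The least among these is (3,1).

(3,1)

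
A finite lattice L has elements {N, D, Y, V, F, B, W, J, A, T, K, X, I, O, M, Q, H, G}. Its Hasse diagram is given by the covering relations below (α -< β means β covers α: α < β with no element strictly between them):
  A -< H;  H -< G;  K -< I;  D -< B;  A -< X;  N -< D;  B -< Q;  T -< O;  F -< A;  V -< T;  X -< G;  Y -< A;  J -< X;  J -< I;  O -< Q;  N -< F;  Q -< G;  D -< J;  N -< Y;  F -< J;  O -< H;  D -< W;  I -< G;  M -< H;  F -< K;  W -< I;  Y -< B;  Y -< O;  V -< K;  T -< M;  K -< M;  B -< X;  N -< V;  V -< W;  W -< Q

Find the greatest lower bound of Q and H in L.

Common lower bounds of {Q, H}: N, O, T, V, Y.
The greatest among these is O.

O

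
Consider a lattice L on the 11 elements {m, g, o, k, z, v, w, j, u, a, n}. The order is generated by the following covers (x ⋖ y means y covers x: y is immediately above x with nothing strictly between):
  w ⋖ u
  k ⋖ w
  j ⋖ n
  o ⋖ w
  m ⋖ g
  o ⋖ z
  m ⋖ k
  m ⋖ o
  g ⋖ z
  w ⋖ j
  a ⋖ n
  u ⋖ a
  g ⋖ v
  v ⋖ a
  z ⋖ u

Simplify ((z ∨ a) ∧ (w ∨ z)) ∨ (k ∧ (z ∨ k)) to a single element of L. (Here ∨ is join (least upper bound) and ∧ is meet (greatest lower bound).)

z ∨ a = a
w ∨ z = u
a ∧ u = u
z ∨ k = u
k ∧ u = k
u ∨ k = u

u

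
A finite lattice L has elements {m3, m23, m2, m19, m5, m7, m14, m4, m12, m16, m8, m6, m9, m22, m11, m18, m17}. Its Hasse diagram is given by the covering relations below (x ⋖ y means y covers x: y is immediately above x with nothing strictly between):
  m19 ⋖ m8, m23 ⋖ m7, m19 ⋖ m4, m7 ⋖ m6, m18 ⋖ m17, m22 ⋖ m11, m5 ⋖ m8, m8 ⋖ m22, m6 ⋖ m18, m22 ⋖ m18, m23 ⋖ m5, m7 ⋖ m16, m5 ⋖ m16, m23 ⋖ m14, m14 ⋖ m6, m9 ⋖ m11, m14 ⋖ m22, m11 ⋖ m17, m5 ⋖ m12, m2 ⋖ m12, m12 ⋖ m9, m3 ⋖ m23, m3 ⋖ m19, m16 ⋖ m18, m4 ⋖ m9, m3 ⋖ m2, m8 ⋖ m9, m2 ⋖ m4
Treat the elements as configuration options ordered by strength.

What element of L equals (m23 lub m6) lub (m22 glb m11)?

m18

m23 ∨ m6 = m6
m22 ∧ m11 = m22
m6 ∨ m22 = m18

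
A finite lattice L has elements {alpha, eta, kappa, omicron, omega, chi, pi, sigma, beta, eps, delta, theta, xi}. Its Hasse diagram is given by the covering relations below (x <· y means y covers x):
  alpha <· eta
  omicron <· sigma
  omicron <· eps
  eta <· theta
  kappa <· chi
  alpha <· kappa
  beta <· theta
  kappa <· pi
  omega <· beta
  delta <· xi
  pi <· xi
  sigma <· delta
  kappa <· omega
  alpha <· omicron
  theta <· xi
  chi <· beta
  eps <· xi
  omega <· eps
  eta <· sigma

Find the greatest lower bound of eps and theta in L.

Common lower bounds of {eps, theta}: alpha, kappa, omega.
The greatest among these is omega.

omega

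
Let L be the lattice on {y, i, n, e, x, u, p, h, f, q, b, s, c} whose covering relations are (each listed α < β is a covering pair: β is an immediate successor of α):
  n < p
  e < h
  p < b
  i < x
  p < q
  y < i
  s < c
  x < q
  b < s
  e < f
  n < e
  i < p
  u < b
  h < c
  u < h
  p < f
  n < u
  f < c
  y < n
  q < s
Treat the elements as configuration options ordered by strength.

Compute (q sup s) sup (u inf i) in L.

s

q ∨ s = s
u ∧ i = y
s ∨ y = s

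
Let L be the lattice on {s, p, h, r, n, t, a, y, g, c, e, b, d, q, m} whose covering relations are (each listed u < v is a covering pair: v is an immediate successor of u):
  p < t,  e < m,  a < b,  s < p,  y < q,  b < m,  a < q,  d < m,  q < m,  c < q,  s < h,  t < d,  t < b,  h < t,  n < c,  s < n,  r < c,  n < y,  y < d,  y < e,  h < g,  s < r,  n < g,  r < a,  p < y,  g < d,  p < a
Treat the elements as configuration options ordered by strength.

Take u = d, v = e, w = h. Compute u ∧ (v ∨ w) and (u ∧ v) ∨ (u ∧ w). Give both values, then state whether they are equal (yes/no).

v ∨ w = m, so u ∧ (v ∨ w) = d ∧ m = d.
u ∧ v = y and u ∧ w = h, so (u ∧ v) ∨ (u ∧ w) = y ∨ h = d.
Equal: yes.

d; d; yes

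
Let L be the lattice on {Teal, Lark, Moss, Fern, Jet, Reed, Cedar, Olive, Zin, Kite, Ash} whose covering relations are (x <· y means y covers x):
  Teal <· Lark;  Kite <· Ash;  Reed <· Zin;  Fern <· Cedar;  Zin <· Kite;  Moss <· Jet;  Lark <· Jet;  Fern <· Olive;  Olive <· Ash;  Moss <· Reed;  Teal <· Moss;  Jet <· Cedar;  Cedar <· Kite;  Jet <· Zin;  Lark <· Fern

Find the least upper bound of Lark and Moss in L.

Jet

Common upper bounds of {Lark, Moss}: Ash, Cedar, Jet, Kite, Zin.
The least among these is Jet.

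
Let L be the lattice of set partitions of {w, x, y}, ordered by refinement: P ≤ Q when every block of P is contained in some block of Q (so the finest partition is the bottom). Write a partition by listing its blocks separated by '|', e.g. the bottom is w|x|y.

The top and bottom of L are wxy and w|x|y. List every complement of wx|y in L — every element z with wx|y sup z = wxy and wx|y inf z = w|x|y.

wy|x, w|xy

Need z with wx|y ∨ z = wxy and wx|y ∧ z = w|x|y.
Checking each element gives: wy|x, w|xy.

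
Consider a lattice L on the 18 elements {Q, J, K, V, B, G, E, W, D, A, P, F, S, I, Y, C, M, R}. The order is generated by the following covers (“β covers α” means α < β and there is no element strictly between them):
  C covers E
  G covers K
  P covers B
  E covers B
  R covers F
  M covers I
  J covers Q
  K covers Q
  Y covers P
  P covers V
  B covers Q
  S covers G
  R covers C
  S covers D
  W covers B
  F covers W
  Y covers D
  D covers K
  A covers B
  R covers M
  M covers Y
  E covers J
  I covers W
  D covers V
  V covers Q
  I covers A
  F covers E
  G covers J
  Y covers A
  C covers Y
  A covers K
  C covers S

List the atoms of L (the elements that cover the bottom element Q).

B, J, K, V

The atoms are exactly the elements that cover Q: B, J, K, V.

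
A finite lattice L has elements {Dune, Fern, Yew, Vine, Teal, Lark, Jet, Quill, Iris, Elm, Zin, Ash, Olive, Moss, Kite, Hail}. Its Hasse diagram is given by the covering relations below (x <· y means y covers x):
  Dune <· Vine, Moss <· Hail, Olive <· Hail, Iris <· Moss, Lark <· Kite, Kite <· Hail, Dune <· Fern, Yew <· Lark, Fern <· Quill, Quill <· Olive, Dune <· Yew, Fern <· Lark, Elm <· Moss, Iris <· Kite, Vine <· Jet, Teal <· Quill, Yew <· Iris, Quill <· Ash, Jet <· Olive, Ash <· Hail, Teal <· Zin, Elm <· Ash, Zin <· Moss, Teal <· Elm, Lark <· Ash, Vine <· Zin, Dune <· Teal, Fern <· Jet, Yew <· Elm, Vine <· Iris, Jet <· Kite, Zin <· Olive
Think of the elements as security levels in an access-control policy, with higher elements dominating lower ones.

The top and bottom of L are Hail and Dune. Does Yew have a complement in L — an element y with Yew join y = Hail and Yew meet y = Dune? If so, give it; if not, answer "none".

Olive

Need y with Yew ∨ y = Hail and Yew ∧ y = Dune.
Checking each element gives: Olive.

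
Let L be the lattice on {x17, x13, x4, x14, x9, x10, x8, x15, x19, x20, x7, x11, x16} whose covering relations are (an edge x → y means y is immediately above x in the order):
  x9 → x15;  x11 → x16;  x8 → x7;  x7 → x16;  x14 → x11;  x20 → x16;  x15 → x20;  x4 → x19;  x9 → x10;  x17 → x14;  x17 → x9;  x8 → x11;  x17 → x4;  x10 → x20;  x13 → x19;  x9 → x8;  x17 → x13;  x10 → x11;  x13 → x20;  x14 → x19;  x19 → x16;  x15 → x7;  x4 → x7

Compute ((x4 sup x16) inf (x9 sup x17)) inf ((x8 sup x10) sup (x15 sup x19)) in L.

x9

x4 ∨ x16 = x16
x9 ∨ x17 = x9
x16 ∧ x9 = x9
x8 ∨ x10 = x11
x15 ∨ x19 = x16
x11 ∨ x16 = x16
x9 ∧ x16 = x9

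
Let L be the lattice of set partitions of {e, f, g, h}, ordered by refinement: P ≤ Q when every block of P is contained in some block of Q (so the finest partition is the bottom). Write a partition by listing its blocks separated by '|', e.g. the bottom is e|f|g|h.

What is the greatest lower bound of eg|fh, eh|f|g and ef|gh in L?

e|f|g|h

The meet (common refinement) of eg|fh, eh|f|g, ef|gh intersects blocks pairwise, giving e|f|g|h.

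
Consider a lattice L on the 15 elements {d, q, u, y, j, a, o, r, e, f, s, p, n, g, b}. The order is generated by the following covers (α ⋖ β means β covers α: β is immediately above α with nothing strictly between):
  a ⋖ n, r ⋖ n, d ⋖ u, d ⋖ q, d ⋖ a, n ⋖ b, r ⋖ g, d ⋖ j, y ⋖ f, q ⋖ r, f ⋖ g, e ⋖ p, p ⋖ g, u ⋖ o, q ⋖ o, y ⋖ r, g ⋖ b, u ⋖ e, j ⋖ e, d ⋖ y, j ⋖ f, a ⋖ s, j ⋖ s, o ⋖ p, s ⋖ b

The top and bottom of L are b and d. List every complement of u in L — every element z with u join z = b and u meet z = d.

a, n, s

Need z with u ∨ z = b and u ∧ z = d.
Checking each element gives: a, n, s.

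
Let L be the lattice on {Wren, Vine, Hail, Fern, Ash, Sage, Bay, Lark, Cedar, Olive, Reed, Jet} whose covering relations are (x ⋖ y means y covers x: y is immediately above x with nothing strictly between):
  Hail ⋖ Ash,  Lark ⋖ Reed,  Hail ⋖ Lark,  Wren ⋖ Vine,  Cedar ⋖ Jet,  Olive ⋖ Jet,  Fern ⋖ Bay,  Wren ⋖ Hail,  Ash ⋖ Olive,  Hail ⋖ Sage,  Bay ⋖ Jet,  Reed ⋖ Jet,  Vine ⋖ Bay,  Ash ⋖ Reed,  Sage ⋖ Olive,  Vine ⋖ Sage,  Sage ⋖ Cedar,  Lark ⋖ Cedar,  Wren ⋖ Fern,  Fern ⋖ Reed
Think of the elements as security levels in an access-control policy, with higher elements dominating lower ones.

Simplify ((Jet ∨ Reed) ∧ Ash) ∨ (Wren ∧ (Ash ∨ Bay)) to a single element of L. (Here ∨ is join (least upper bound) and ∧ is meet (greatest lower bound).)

Ash

Jet ∨ Reed = Jet
Jet ∧ Ash = Ash
Ash ∨ Bay = Jet
Wren ∧ Jet = Wren
Ash ∨ Wren = Ash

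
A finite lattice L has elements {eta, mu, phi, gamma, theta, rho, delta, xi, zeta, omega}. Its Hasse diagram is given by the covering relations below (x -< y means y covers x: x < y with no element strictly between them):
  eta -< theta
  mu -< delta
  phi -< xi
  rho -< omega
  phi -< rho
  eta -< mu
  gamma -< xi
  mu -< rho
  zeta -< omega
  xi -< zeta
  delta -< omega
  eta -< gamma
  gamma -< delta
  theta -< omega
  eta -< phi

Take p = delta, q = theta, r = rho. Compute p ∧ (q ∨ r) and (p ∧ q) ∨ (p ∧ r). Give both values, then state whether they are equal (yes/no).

q ∨ r = omega, so p ∧ (q ∨ r) = delta ∧ omega = delta.
p ∧ q = eta and p ∧ r = mu, so (p ∧ q) ∨ (p ∧ r) = eta ∨ mu = mu.
Equal: no.

delta; mu; no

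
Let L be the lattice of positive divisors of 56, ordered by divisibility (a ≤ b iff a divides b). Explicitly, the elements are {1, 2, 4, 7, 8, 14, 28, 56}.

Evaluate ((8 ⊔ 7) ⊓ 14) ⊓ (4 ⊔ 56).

8 ∨ 7 = 56
56 ∧ 14 = 14
4 ∨ 56 = 56
14 ∧ 56 = 14

14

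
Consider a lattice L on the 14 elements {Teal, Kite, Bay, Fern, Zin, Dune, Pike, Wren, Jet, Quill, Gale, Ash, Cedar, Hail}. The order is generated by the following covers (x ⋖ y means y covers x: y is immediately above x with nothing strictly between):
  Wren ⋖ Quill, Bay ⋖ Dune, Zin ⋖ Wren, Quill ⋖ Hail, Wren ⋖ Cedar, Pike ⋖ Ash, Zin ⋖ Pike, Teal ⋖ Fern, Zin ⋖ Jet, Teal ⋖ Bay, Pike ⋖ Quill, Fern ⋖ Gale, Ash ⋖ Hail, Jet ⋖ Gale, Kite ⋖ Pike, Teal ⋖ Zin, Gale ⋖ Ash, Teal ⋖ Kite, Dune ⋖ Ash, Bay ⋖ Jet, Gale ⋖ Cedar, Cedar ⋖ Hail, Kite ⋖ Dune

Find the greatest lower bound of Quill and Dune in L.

Common lower bounds of {Quill, Dune}: Kite, Teal.
The greatest among these is Kite.

Kite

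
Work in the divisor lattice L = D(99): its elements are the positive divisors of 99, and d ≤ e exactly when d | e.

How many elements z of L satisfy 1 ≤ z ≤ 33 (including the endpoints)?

The interval [1, 33] = {1, 11, 3, 33}, which has 4 elements.

4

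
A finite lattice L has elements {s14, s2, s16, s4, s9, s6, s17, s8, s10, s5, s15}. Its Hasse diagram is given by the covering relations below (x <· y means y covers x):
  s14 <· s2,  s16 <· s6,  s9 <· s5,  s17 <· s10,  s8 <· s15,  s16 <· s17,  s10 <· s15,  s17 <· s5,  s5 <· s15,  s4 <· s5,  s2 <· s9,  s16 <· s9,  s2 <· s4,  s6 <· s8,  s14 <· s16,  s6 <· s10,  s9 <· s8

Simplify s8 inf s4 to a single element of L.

s8 ∧ s4 = s2

s2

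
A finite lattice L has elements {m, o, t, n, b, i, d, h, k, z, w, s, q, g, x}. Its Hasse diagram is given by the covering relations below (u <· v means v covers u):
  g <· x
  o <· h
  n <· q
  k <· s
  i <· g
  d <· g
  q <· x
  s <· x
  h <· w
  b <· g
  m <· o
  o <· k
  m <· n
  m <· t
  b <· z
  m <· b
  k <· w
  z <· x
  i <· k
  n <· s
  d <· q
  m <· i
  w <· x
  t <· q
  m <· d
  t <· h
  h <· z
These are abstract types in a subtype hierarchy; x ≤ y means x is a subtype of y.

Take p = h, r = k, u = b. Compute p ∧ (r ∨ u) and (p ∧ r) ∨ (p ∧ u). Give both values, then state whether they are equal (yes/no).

r ∨ u = x, so p ∧ (r ∨ u) = h ∧ x = h.
p ∧ r = o and p ∧ u = m, so (p ∧ r) ∨ (p ∧ u) = o ∨ m = o.
Equal: no.

h; o; no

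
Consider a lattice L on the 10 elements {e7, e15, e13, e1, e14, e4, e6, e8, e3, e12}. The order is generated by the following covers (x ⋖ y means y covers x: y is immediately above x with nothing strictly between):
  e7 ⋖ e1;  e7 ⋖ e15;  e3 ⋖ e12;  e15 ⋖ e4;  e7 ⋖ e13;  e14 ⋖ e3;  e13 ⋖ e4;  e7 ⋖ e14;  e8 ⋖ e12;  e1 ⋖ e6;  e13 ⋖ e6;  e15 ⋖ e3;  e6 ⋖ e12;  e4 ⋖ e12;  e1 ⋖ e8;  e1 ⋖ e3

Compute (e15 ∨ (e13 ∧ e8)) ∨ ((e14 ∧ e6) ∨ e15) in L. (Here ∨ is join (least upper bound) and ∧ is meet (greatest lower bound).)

e15

e13 ∧ e8 = e7
e15 ∨ e7 = e15
e14 ∧ e6 = e7
e7 ∨ e15 = e15
e15 ∨ e15 = e15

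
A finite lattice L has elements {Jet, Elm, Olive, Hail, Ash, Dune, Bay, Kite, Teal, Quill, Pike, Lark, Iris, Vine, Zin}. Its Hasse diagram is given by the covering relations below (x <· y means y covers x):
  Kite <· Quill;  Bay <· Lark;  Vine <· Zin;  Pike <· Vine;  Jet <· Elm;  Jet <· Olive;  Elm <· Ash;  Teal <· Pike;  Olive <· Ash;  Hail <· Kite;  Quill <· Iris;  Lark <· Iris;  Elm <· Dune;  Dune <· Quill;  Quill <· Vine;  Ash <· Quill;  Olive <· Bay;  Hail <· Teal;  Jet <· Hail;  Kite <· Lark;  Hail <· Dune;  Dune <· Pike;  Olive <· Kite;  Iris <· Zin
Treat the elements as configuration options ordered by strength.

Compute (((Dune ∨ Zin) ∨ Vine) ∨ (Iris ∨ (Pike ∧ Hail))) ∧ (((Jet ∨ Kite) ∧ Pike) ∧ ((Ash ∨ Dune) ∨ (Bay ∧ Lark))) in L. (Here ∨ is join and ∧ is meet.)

Hail

Dune ∨ Zin = Zin
Zin ∨ Vine = Zin
Pike ∧ Hail = Hail
Iris ∨ Hail = Iris
Zin ∨ Iris = Zin
Jet ∨ Kite = Kite
Kite ∧ Pike = Hail
Ash ∨ Dune = Quill
Bay ∧ Lark = Bay
Quill ∨ Bay = Iris
Hail ∧ Iris = Hail
Zin ∧ Hail = Hail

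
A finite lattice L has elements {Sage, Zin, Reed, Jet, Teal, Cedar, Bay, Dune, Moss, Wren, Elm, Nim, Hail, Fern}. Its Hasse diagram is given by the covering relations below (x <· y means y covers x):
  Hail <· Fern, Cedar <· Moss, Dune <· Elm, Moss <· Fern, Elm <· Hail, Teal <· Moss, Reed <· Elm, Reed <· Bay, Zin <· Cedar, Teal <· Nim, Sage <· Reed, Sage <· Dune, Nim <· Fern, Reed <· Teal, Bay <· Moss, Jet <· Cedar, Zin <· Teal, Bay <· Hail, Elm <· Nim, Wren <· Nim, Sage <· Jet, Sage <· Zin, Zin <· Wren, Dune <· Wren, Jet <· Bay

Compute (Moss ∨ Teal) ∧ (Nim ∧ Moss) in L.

Teal

Moss ∨ Teal = Moss
Nim ∧ Moss = Teal
Moss ∧ Teal = Teal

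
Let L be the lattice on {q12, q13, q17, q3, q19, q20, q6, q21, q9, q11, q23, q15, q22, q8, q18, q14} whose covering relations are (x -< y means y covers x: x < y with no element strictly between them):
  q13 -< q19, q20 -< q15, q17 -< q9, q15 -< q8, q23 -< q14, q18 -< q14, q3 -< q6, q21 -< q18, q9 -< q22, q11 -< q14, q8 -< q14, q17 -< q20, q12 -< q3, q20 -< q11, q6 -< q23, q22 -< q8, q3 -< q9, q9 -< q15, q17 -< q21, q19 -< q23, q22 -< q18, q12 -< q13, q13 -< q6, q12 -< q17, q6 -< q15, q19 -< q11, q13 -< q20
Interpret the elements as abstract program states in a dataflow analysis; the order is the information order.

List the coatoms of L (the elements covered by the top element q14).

The coatoms are exactly the elements covered by q14: q11, q18, q23, q8.

q11, q18, q23, q8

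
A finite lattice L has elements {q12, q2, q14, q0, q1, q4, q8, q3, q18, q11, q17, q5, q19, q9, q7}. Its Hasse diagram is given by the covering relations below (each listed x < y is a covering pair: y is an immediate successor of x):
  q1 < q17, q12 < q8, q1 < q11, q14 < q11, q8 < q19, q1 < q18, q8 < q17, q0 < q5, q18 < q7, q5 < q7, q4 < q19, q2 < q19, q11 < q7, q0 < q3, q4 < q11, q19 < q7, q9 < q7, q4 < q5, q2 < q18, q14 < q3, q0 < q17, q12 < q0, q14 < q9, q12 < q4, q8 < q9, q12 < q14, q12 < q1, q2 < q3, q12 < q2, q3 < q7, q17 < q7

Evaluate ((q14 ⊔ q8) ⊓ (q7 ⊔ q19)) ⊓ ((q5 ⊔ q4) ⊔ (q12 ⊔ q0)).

q12

q14 ∨ q8 = q9
q7 ∨ q19 = q7
q9 ∧ q7 = q9
q5 ∨ q4 = q5
q12 ∨ q0 = q0
q5 ∨ q0 = q5
q9 ∧ q5 = q12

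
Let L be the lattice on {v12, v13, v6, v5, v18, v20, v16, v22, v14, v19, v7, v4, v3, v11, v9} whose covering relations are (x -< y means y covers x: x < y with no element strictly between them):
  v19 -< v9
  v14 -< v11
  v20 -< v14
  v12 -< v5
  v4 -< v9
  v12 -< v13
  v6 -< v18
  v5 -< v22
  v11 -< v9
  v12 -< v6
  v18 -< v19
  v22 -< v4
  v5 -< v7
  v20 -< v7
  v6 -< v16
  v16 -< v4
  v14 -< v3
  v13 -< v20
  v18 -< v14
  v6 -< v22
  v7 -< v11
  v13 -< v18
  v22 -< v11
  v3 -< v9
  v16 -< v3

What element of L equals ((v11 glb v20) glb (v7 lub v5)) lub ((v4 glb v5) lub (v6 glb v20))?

v7

v11 ∧ v20 = v20
v7 ∨ v5 = v7
v20 ∧ v7 = v20
v4 ∧ v5 = v5
v6 ∧ v20 = v12
v5 ∨ v12 = v5
v20 ∨ v5 = v7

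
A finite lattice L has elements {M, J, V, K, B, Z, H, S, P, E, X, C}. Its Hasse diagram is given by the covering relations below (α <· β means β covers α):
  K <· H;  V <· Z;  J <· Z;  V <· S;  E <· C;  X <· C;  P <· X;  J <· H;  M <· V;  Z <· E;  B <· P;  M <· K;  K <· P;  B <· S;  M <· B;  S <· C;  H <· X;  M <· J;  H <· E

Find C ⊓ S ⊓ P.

Common lower bounds of {C, S, P}: B, M.
The greatest among these is B.

B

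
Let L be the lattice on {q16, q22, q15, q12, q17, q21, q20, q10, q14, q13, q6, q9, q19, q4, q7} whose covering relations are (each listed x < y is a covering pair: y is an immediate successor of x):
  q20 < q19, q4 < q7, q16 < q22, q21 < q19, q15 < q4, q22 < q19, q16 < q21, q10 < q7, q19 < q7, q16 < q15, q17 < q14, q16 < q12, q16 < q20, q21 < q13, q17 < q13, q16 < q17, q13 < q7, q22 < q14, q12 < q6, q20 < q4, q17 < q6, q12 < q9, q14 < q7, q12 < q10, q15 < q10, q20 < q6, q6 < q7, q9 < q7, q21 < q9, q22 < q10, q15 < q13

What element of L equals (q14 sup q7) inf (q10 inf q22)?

q22

q14 ∨ q7 = q7
q10 ∧ q22 = q22
q7 ∧ q22 = q22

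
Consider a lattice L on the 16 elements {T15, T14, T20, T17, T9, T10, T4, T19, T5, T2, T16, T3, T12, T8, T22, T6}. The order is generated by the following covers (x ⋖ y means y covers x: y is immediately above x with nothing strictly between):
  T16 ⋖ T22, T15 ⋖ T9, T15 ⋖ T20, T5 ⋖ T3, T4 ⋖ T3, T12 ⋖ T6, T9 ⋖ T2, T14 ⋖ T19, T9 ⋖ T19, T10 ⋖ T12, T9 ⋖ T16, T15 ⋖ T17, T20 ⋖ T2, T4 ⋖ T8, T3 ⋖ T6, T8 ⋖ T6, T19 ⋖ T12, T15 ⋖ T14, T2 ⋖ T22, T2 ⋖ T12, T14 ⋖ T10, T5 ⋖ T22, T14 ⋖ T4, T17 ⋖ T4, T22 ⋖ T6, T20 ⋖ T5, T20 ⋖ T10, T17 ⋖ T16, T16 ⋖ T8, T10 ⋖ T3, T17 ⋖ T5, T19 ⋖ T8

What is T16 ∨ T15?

Common upper bounds of {T16, T15}: T16, T22, T6, T8.
The least among these is T16.

T16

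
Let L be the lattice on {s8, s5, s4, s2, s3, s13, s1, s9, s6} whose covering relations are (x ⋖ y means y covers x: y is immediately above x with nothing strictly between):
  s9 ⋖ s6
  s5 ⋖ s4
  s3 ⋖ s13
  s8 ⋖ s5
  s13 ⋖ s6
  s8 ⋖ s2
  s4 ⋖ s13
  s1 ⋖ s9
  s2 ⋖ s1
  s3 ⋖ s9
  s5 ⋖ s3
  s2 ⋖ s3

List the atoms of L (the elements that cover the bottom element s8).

s2, s5

The atoms are exactly the elements that cover s8: s2, s5.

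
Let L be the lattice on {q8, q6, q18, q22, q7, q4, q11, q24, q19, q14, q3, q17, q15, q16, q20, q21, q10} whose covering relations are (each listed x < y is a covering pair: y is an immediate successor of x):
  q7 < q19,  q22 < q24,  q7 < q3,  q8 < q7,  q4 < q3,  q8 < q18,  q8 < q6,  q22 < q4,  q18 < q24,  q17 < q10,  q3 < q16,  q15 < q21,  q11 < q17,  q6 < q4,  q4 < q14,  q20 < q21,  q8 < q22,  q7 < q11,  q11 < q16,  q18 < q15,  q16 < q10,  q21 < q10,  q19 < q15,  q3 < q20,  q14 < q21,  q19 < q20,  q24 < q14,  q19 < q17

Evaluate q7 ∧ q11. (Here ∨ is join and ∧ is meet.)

q7 ∧ q11 = q7

q7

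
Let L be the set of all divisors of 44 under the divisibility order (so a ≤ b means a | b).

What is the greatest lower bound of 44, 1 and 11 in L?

1

In the divisibility order, the meet is the greatest common divisor: gcd(44, 1, 11) = 1.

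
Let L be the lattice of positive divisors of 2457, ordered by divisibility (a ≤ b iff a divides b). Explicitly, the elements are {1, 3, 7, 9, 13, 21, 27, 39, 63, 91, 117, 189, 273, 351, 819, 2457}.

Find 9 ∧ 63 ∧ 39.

In the divisibility order, the meet is the greatest common divisor: gcd(9, 63, 39) = 3.

3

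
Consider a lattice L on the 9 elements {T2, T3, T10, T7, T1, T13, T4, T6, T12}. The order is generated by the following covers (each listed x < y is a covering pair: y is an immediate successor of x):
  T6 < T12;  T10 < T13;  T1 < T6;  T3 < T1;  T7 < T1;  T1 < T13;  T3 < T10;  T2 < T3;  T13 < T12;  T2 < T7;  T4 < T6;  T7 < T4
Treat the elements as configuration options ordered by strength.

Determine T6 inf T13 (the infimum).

T1

Common lower bounds of {T6, T13}: T1, T2, T3, T7.
The greatest among these is T1.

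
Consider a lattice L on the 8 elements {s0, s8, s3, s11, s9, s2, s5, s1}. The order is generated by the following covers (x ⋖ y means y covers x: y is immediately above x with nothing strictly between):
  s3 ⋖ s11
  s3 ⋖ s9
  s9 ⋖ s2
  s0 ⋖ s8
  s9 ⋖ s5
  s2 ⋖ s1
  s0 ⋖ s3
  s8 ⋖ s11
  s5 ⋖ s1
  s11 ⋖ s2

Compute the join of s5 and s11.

s1

Common upper bounds of {s5, s11}: s1.
The least among these is s1.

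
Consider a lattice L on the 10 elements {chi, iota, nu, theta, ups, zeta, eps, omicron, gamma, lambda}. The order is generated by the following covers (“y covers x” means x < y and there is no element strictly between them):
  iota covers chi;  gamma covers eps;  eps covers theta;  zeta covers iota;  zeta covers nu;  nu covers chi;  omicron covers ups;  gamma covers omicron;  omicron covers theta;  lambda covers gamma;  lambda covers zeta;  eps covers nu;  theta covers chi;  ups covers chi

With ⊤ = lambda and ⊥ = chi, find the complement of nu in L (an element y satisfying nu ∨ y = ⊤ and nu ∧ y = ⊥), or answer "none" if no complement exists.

none

For every candidate y, either nu ∨ y ≠ lambda or nu ∧ y ≠ chi; no complement exists.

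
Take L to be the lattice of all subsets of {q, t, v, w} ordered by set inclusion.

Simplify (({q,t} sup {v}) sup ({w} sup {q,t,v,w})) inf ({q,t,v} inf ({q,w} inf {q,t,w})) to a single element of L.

{q}

{q,t} ∨ {v} = {q,t,v}
{w} ∨ {q,t,v,w} = {q,t,v,w}
{q,t,v} ∨ {q,t,v,w} = {q,t,v,w}
{q,w} ∧ {q,t,w} = {q,w}
{q,t,v} ∧ {q,w} = {q}
{q,t,v,w} ∧ {q} = {q}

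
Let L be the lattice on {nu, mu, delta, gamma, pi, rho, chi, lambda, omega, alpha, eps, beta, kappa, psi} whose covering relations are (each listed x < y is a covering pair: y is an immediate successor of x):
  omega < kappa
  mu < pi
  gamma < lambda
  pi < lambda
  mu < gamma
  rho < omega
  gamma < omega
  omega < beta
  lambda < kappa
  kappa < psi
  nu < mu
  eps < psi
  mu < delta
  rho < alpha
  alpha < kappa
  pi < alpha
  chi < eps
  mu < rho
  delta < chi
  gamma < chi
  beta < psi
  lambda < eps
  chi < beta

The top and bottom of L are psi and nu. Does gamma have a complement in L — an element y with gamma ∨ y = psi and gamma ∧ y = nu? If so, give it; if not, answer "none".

For every candidate y, either gamma ∨ y ≠ psi or gamma ∧ y ≠ nu; no complement exists.

none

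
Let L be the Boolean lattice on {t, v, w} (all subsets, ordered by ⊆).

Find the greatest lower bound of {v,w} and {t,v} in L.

Under ⊆, meet is intersection: {v,w} ∩ {t,v} = {v}.

{v}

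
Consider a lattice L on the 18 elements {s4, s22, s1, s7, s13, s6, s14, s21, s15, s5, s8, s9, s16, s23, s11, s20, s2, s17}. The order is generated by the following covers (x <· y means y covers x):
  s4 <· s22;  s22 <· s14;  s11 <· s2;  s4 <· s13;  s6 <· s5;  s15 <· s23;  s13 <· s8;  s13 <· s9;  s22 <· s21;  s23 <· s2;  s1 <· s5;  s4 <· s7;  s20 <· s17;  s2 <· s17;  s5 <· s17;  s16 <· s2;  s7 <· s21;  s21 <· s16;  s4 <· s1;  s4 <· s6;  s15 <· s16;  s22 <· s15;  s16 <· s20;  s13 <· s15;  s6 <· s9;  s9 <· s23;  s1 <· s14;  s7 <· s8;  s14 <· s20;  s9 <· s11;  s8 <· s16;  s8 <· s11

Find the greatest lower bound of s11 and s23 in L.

s9

Common lower bounds of {s11, s23}: s13, s4, s6, s9.
The greatest among these is s9.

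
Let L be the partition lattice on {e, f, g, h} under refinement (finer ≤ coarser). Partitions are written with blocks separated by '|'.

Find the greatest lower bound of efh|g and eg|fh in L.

e|fh|g

Common lower bounds of {efh|g, eg|fh}: e|fh|g, e|f|g|h.
The greatest among these is e|fh|g.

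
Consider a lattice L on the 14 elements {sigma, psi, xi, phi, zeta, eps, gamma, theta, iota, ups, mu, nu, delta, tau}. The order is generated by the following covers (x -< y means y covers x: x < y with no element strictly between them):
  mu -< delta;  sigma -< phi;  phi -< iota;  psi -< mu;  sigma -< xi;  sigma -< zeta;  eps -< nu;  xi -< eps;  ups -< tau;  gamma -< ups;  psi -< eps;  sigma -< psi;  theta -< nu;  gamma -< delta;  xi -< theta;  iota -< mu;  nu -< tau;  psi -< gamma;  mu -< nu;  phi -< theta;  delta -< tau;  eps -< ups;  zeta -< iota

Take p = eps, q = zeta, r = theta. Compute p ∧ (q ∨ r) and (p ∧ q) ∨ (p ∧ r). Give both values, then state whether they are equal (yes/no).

eps; xi; no

q ∨ r = nu, so p ∧ (q ∨ r) = eps ∧ nu = eps.
p ∧ q = sigma and p ∧ r = xi, so (p ∧ q) ∨ (p ∧ r) = sigma ∨ xi = xi.
Equal: no.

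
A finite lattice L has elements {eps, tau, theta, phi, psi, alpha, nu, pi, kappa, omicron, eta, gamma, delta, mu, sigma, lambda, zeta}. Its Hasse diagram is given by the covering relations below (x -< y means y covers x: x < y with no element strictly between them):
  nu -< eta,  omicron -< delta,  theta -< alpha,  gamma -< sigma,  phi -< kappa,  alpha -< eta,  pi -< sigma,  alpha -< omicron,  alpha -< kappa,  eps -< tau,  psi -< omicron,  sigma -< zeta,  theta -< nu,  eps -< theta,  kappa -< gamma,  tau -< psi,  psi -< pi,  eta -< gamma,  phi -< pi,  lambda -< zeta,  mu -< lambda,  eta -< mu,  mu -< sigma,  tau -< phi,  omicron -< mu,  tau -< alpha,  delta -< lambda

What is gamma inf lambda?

eta

Common lower bounds of {gamma, lambda}: alpha, eps, eta, nu, tau, theta.
The greatest among these is eta.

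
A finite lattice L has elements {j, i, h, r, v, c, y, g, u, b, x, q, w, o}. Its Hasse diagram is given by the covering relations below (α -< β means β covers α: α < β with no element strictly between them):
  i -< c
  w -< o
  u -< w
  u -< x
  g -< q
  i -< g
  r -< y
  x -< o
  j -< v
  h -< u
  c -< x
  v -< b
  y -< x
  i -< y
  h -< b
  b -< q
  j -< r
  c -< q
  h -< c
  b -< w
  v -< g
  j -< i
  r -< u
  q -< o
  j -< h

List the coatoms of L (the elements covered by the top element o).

q, w, x

The coatoms are exactly the elements covered by o: q, w, x.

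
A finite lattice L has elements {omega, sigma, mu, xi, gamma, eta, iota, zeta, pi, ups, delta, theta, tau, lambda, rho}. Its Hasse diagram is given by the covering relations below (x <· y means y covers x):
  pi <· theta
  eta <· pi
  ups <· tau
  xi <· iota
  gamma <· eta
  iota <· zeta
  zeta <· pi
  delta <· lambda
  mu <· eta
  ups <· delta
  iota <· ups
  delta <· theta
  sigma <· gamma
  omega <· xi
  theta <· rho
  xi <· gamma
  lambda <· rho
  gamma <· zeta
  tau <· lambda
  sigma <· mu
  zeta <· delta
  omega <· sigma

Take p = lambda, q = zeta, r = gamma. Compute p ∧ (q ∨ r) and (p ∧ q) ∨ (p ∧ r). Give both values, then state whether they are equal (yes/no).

q ∨ r = zeta, so p ∧ (q ∨ r) = lambda ∧ zeta = zeta.
p ∧ q = zeta and p ∧ r = gamma, so (p ∧ q) ∨ (p ∧ r) = zeta ∨ gamma = zeta.
Equal: yes.

zeta; zeta; yes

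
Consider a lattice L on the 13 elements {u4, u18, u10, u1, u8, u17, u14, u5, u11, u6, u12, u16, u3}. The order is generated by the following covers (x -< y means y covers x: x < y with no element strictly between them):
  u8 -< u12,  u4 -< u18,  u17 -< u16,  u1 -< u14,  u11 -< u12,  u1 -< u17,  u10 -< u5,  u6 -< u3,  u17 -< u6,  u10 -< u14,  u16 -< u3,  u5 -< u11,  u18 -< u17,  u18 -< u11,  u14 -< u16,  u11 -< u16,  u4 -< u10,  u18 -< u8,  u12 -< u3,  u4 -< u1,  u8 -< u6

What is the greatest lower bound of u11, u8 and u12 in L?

u18

Common lower bounds of {u11, u8, u12}: u18, u4.
The greatest among these is u18.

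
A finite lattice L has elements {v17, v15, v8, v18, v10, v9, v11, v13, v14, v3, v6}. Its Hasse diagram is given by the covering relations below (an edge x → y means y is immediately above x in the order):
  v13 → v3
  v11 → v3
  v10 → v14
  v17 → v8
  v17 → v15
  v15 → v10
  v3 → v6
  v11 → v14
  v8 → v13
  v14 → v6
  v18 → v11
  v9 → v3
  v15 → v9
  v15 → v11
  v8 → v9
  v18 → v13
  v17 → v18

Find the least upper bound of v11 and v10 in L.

Common upper bounds of {v11, v10}: v14, v6.
The least among these is v14.

v14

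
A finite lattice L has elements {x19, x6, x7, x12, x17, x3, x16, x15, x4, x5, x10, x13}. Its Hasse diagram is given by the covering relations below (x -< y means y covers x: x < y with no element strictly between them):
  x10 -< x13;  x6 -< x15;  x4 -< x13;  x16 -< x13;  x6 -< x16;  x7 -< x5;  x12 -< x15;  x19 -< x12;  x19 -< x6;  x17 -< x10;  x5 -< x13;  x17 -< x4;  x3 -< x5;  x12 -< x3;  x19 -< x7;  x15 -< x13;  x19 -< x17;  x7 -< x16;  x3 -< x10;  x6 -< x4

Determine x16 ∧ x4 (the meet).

Common lower bounds of {x16, x4}: x19, x6.
The greatest among these is x6.

x6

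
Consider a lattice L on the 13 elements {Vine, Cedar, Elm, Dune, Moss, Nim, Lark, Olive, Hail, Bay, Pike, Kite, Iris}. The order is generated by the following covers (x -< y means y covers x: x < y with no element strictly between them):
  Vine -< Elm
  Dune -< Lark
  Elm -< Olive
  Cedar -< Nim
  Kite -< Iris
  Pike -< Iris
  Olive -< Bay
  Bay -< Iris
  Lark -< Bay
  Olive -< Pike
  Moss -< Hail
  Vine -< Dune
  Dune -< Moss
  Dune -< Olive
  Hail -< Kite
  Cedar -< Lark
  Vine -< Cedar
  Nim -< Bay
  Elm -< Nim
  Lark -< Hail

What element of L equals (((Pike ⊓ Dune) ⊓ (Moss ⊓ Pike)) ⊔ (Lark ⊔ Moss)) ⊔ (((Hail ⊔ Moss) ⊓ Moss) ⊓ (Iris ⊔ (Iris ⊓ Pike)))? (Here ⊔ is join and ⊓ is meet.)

Hail

Pike ∧ Dune = Dune
Moss ∧ Pike = Dune
Dune ∧ Dune = Dune
Lark ∨ Moss = Hail
Dune ∨ Hail = Hail
Hail ∨ Moss = Hail
Hail ∧ Moss = Moss
Iris ∧ Pike = Pike
Iris ∨ Pike = Iris
Moss ∧ Iris = Moss
Hail ∨ Moss = Hail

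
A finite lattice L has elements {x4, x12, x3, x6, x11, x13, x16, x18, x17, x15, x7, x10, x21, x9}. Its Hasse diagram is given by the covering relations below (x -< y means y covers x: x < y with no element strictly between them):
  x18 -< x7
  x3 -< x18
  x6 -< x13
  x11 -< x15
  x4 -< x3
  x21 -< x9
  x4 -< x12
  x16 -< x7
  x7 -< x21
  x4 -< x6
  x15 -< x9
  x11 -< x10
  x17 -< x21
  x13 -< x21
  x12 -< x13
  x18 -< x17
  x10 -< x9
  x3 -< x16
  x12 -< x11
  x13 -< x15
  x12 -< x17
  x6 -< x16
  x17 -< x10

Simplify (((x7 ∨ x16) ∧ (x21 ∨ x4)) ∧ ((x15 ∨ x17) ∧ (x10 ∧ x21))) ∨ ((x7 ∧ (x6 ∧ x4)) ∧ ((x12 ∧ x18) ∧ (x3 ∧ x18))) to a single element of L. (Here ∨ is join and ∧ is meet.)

x7 ∨ x16 = x7
x21 ∨ x4 = x21
x7 ∧ x21 = x7
x15 ∨ x17 = x9
x10 ∧ x21 = x17
x9 ∧ x17 = x17
x7 ∧ x17 = x18
x6 ∧ x4 = x4
x7 ∧ x4 = x4
x12 ∧ x18 = x4
x3 ∧ x18 = x3
x4 ∧ x3 = x4
x4 ∧ x4 = x4
x18 ∨ x4 = x18

x18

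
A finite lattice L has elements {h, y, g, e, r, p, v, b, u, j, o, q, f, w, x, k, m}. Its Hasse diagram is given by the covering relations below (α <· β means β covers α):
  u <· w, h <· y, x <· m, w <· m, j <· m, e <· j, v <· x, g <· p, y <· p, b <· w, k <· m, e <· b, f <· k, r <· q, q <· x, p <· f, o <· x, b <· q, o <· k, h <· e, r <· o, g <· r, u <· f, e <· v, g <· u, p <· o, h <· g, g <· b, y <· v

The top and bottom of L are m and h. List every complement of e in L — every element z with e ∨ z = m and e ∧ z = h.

f, k

Need z with e ∨ z = m and e ∧ z = h.
Checking each element gives: f, k.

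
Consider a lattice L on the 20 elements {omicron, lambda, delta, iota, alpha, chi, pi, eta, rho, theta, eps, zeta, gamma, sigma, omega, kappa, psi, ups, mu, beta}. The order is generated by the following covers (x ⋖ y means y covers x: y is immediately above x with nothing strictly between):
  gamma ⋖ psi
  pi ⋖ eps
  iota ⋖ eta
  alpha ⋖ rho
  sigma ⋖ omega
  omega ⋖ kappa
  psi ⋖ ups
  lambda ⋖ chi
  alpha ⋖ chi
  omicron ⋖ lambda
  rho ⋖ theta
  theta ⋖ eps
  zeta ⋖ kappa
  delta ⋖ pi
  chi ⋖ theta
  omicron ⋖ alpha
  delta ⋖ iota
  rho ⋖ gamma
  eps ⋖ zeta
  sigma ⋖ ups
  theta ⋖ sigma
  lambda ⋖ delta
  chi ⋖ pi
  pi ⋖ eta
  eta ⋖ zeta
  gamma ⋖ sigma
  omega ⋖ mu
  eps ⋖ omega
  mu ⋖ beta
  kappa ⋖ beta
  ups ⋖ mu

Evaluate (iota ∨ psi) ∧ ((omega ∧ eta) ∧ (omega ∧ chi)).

iota ∨ psi = beta
omega ∧ eta = pi
omega ∧ chi = chi
pi ∧ chi = chi
beta ∧ chi = chi

chi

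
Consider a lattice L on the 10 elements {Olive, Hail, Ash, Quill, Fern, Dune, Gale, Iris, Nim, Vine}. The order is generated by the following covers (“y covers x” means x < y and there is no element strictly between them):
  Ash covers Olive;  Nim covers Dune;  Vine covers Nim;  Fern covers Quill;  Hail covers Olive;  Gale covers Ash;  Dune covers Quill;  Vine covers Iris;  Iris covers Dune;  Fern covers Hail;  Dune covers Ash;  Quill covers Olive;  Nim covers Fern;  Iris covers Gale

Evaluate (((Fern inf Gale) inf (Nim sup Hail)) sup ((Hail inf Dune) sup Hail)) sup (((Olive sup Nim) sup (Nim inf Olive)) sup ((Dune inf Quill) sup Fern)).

Fern ∧ Gale = Olive
Nim ∨ Hail = Nim
Olive ∧ Nim = Olive
Hail ∧ Dune = Olive
Olive ∨ Hail = Hail
Olive ∨ Hail = Hail
Olive ∨ Nim = Nim
Nim ∧ Olive = Olive
Nim ∨ Olive = Nim
Dune ∧ Quill = Quill
Quill ∨ Fern = Fern
Nim ∨ Fern = Nim
Hail ∨ Nim = Nim

Nim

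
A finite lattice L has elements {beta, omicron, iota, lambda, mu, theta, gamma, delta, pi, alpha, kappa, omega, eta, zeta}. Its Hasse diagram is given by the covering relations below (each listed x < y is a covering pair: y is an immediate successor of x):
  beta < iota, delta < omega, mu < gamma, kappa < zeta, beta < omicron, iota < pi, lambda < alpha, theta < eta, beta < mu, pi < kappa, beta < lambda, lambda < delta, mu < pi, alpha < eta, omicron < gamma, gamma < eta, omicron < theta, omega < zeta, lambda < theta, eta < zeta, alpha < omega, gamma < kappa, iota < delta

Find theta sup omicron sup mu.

Common upper bounds of {theta, omicron, mu}: eta, zeta.
The least among these is eta.

eta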